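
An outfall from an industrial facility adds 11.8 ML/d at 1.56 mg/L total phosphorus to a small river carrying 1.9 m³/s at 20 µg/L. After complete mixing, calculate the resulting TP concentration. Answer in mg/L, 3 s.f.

11.8 ML/d = 0.1366 m³/s.
20 µg/L = 0.02 mg/L.
By mass balance at complete mixing, C = (0.1366·1.56 + 1.9·0.02) / (0.1366 + 1.9) = 0.2511/2.037 = 0.1233 mg/L.

0.123 mg/L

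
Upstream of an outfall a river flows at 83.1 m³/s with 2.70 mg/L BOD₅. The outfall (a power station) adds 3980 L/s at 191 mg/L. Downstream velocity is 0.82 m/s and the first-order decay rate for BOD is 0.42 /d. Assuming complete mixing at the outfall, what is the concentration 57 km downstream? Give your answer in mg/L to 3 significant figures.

8.06 mg/L

3980 L/s = 3.98 m³/s.
After complete mixing, C₀ = (3.98·191 + 83.1·2.7) / 87.08 = 11.31 mg/L.
Travel time t = 5.7e+04 m / 0.82 m/s = 6.951e+04 s = 0.8045 d.
C = 11.31·exp(−0.42·0.8045) = 11.31·0.7133 = 8.064 mg/L.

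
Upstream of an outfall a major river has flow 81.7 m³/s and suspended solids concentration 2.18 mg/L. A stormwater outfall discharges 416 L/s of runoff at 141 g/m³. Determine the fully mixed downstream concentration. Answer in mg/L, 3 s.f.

416 L/s = 0.416 m³/s.
Conservation of mass across the mixing zone: C = (0.416·141 + 81.7·2.18) / (0.416 + 81.7) = 236.8/82.12 = 2.883 mg/L.

2.88 mg/L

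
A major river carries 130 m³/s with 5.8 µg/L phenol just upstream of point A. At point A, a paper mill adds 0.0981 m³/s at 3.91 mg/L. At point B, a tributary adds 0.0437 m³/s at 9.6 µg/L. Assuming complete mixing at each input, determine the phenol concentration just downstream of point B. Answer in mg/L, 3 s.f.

5.8 µg/L = 0.0058 mg/L.
After input A: C = (130·0.0058 + 0.0981·3.91) / 130.1 = 0.008744 mg/L.
9.6 µg/L = 0.0096 mg/L.
After input B: C = (130.1·0.008744 + 0.0437·0.0096) / 130.1 = 0.008744 mg/L.

0.00874 mg/L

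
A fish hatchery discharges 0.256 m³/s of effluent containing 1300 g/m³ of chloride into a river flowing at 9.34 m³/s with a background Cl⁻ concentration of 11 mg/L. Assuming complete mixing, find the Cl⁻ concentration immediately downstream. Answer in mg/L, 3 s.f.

45.4 mg/L

Conservation of mass across the mixing zone: C = (0.256·1300 + 9.34·11) / (0.256 + 9.34) = 435.5/9.596 = 45.39 mg/L.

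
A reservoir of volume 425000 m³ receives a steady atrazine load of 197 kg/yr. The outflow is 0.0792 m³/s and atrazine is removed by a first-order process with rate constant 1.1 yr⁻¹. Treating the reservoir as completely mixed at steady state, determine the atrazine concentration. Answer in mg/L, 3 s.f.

Outflow Q = 0.0792 m³/s × 3.156e+07 s/yr = 2.499e+06 m³/yr.
Steady-state CSTR mass balance: W = Q·C + k·V·C, so C = W/(Q + kV).
Q + kV = 2.499e+06 + 1.1·425000 = 2.967e+06 m³/yr.
C = 197/2.967e+06 = 6.64e-05 kg/m³ = 0.0664 mg/L.

0.0664 mg/L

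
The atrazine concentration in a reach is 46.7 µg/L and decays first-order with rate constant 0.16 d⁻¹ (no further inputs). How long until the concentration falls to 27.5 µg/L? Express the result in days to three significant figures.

t = ln(C₀/C)/k = ln(46.7/27.5)/0.16 = 0.5296/0.16 = 3.31 d.

3.31 d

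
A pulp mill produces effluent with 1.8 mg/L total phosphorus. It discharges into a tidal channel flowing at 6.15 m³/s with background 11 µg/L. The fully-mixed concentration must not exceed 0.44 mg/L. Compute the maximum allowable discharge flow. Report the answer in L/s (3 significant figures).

1940 L/s

11 µg/L = 0.011 mg/L.
Mass balance at complete mixing: C_std·(Q_w + Q_r) = Q_w·C_e + Q_r·C_b.
Rearranging, Q_w = Q_r·(C_std − C_b)/(C_e − C_std) = 6.15·(0.44 − 0.011) / (1.8 − 0.44) = 1.94 m³/s.
= 1940 L/s.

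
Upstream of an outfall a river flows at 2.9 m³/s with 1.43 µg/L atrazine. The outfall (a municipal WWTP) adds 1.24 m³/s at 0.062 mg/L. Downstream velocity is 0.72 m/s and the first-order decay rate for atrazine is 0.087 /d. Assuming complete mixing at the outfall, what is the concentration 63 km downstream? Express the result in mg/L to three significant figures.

1.43 µg/L = 0.00143 mg/L.
After complete mixing, C₀ = (1.24·0.062 + 2.9·0.00143) / 4.14 = 0.01957 mg/L.
Travel time t = 6.3e+04 m / 0.72 m/s = 8.75e+04 s = 1.013 d.
C = 0.01957·exp(−0.087·1.013) = 0.01957·0.9157 = 0.01792 mg/L.

0.0179 mg/L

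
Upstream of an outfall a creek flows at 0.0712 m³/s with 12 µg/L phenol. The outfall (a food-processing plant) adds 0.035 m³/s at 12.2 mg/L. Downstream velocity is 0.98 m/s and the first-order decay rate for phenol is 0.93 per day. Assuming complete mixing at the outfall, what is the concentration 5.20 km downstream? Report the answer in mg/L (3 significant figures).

3.81 mg/L

12 µg/L = 0.012 mg/L.
After complete mixing, C₀ = (0.035·12.2 + 0.0712·0.012) / 0.1062 = 4.029 mg/L.
Travel time t = 5200 m / 0.98 m/s = 5306 s = 0.06141 d.
C = 4.029·exp(−0.93·0.06141) = 4.029·0.9445 = 3.805 mg/L.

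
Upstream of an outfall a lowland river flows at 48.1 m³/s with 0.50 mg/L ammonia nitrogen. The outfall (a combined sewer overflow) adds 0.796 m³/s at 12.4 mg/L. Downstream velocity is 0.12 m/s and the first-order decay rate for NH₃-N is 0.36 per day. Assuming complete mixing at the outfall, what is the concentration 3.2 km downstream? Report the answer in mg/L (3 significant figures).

After complete mixing, C₀ = (0.796·12.4 + 48.1·0.5) / 48.9 = 0.6937 mg/L.
Travel time t = 3200 m / 0.12 m/s = 2.667e+04 s = 0.3086 d.
C = 0.6937·exp(−0.36·0.3086) = 0.6937·0.8948 = 0.6208 mg/L.

0.621 mg/L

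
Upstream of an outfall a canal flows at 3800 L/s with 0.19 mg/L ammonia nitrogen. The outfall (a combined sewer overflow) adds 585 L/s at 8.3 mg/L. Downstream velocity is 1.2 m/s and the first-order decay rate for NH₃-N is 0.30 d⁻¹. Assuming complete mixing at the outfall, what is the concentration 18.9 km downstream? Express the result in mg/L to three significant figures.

585 L/s = 0.585 m³/s.
3800 L/s = 3.8 m³/s.
After complete mixing, C₀ = (0.585·8.3 + 3.8·0.19) / 4.385 = 1.272 mg/L.
Travel time t = 1.89e+04 m / 1.2 m/s = 1.575e+04 s = 0.1823 d.
C = 1.272·exp(−0.30·0.1823) = 1.272·0.9468 = 1.204 mg/L.

1.20 mg/L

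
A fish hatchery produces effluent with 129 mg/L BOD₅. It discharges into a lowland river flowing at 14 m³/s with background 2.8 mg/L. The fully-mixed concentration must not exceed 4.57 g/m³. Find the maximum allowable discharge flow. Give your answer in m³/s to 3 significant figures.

0.199 m³/s

Mass balance at complete mixing: C_std·(Q_w + Q_r) = Q_w·C_e + Q_r·C_b.
Rearranging, Q_w = Q_r·(C_std − C_b)/(C_e − C_std) = 14·(4.57 − 2.8) / (129 − 4.57) = 0.1991 m³/s.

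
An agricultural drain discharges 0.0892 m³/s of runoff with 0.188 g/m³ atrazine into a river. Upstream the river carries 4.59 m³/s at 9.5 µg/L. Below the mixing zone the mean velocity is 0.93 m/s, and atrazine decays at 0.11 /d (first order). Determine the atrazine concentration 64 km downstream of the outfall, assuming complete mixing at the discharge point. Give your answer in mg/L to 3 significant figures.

0.0118 mg/L

9.5 µg/L = 0.0095 mg/L.
After complete mixing, C₀ = (0.0892·0.188 + 4.59·0.0095) / 4.679 = 0.0129 mg/L.
Travel time t = 6.4e+04 m / 0.93 m/s = 6.882e+04 s = 0.7965 d.
C = 0.0129·exp(−0.11·0.7965) = 0.0129·0.9161 = 0.01182 mg/L.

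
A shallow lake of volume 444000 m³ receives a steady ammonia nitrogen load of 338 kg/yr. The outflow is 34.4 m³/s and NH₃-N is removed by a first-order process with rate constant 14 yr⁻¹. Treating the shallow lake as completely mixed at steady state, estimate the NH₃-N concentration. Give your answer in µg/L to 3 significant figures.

0.310 µg/L

Outflow Q = 34.4 m³/s × 3.156e+07 s/yr = 1.086e+09 m³/yr.
Steady-state CSTR mass balance: W = Q·C + k·V·C, so C = W/(Q + kV).
Q + kV = 1.086e+09 + 14·444000 = 1.092e+09 m³/yr.
C = 338/1.092e+09 = 3.096e-07 kg/m³ = 0.0003096 mg/L = 0.3096 µg/L.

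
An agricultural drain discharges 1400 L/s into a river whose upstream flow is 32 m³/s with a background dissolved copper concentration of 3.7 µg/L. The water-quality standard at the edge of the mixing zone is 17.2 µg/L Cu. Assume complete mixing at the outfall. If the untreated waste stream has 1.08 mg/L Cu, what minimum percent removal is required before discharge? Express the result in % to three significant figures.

69.8 %

1400 L/s = 1.4 m³/s.
3.7 µg/L = 0.0037 mg/L.
17.2 µg/L = 0.0172 mg/L.
Mass balance: 0.0172·33.4 = 1.4·Cₑ + 32·0.0037.
Cₑ = (0.5745 − 0.1184) / 1.4 = 0.3258 mg/L.
Required removal = 1 − 0.3258/1.08 = 69.84 %.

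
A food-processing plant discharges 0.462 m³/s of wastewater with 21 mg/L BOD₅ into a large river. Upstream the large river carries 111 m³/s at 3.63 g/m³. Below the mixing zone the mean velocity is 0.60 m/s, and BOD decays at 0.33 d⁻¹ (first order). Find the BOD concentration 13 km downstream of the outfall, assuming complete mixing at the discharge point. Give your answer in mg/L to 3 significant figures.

After complete mixing, C₀ = (0.462·21 + 111·3.63) / 111.5 = 3.702 mg/L.
Travel time t = 1.3e+04 m / 0.60 m/s = 2.167e+04 s = 0.2508 d.
C = 3.702·exp(−0.33·0.2508) = 3.702·0.9206 = 3.408 mg/L.

3.41 mg/L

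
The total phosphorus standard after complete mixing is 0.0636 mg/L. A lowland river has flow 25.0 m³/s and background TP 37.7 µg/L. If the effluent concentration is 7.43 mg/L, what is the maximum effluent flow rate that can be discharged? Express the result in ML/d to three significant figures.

7.59 ML/d

37.7 µg/L = 0.0377 mg/L.
Mass balance at complete mixing: C_std·(Q_w + Q_r) = Q_w·C_e + Q_r·C_b.
Rearranging, Q_w = Q_r·(C_std − C_b)/(C_e − C_std) = 25.0·(0.0636 − 0.0377) / (7.43 − 0.0636) = 0.0879 m³/s.
= 7.594 ML/d.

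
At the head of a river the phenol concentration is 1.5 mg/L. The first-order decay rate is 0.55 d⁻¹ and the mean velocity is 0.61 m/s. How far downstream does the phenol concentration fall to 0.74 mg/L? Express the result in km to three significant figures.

67.7 km

From C = C₀·e^(−kt), t = ln(C₀/C)/k = ln(1.5/0.74)/0.55 = 0.7066/0.55 = 1.285 d.
Distance = v·t = 0.61 m/s × 1.11e+05 s = 6.771e+04 m = 67.71 km.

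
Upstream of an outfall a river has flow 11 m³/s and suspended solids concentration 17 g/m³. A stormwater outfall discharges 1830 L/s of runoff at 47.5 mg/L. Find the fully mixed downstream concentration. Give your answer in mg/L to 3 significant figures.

21.4 mg/L

1830 L/s = 1.83 m³/s.
Conservation of mass across the mixing zone: C = (1.83·47.5 + 11·17) / (1.83 + 11) = 273.9/12.83 = 21.35 mg/L.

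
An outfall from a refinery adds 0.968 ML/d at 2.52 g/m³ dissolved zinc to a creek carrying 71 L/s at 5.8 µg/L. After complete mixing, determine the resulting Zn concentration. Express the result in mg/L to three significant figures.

0.348 mg/L

0.968 ML/d = 0.0112 m³/s.
71 L/s = 0.071 m³/s.
5.8 µg/L = 0.0058 mg/L.
By mass balance at complete mixing, C = (0.0112·2.52 + 0.071·0.0058) / (0.0112 + 0.071) = 0.02865/0.0822 = 0.3485 mg/L.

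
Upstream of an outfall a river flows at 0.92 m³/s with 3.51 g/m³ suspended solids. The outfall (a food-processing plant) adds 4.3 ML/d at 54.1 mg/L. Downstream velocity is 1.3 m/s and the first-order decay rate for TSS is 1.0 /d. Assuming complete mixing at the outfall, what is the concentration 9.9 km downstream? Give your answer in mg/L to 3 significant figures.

4.3 ML/d = 0.04977 m³/s.
After complete mixing, C₀ = (0.04977·54.1 + 0.92·3.51) / 0.9698 = 6.106 mg/L.
Travel time t = 9900 m / 1.3 m/s = 7615 s = 0.08814 d.
C = 6.106·exp(−1.0·0.08814) = 6.106·0.9156 = 5.591 mg/L.

5.59 mg/L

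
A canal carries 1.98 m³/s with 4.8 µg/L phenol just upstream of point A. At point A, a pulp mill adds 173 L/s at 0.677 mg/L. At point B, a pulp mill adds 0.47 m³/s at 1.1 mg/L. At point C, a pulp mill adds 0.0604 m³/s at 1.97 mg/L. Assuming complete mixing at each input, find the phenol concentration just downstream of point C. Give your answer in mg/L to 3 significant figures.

4.8 µg/L = 0.0048 mg/L.
173 L/s = 0.173 m³/s.
After input A: C = (1.98·0.0048 + 0.173·0.677) / 2.153 = 0.05881 mg/L.
After input B: C = (2.153·0.05881 + 0.47·1.1) / 2.623 = 0.2454 mg/L.
After input C: C = (2.623·0.2454 + 0.0604·1.97) / 2.683 = 0.2842 mg/L.

0.284 mg/L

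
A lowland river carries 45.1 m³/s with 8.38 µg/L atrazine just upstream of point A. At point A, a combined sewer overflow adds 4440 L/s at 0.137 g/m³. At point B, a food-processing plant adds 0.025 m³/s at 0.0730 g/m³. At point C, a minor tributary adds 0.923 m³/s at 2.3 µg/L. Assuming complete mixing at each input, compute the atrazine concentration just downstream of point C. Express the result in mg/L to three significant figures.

8.38 µg/L = 0.00838 mg/L.
4440 L/s = 4.44 m³/s.
After input A: C = (45.1·0.00838 + 4.44·0.137) / 49.54 = 0.01991 mg/L.
After input B: C = (49.54·0.01991 + 0.025·0.073) / 49.56 = 0.01993 mg/L.
2.3 µg/L = 0.0023 mg/L.
After input C: C = (49.56·0.01993 + 0.923·0.0023) / 50.49 = 0.01961 mg/L.

0.0196 mg/L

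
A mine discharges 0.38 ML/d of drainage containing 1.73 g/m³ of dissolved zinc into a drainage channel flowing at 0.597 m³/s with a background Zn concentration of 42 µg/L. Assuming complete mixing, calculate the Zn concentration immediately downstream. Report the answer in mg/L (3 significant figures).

0.0543 mg/L

0.38 ML/d = 0.004398 m³/s.
42 µg/L = 0.042 mg/L.
Conservation of mass across the mixing zone: C = (0.004398·1.73 + 0.597·0.042) / (0.004398 + 0.597) = 0.03268/0.6014 = 0.05434 mg/L.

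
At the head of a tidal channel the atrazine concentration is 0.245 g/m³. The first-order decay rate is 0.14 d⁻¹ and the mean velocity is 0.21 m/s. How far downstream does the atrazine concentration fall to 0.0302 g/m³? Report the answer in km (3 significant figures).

271 km

From C = C₀·e^(−kt), t = ln(C₀/C)/k = ln(0.245/0.0302)/0.14 = 2.093/0.14 = 14.95 d.
Distance = v·t = 0.21 m/s × 1.292e+06 s = 2.713e+05 m = 271.3 km.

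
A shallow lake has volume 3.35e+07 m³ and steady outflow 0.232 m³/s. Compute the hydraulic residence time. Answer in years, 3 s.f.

Q = 0.232 m³/s × 3.156e+07 s/yr = 7.321e+06 m³/yr.
Hydraulic residence time τ = V/Q = 3.35e+07/7.321e+06 = 4.576 yr.

4.58 yr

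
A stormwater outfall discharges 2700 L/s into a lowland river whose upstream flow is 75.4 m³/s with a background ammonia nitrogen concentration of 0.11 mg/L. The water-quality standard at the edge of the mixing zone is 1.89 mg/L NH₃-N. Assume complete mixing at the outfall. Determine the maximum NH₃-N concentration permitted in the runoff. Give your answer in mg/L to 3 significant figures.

51.6 mg/L

2700 L/s = 2.7 m³/s.
Mass balance: 1.89·78.1 = 2.7·Cₑ + 75.4·0.11.
Cₑ = (147.6 − 8.294) / 2.7 = 51.6 mg/L.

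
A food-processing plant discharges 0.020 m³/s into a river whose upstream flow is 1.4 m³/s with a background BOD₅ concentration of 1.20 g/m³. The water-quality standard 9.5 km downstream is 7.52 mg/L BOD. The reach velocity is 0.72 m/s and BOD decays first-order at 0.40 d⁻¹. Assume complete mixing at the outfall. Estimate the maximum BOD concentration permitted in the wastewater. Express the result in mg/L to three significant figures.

Travel time to the compliance point: t = 9500/0.72 = 1.319e+04 s = 0.1527 d; decay factor exp(−0.40·0.1527) = 0.9407.
So the concentration just after mixing may be at most 7.52/0.9407 = 7.994 mg/L.
Mass balance: 7.994·1.42 = 0.02·Cₑ + 1.4·1.2.
Cₑ = (11.35 − 1.68) / 0.02 = 483.6 mg/L.

484 mg/L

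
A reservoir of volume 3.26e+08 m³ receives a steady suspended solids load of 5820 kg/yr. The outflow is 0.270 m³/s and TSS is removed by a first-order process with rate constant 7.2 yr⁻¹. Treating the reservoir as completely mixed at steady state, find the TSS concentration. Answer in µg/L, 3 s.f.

2.47 µg/L

Outflow Q = 0.270 m³/s × 3.156e+07 s/yr = 8.521e+06 m³/yr.
Steady-state CSTR mass balance: W = Q·C + k·V·C, so C = W/(Q + kV).
Q + kV = 8.521e+06 + 7.2·3.26e+08 = 2.356e+09 m³/yr.
C = 5820/2.356e+09 = 2.471e-06 kg/m³ = 0.002471 mg/L = 2.471 µg/L.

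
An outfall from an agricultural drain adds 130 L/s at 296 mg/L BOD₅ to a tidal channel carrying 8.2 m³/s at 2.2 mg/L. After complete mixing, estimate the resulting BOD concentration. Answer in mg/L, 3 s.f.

6.79 mg/L

130 L/s = 0.13 m³/s.
Flow-weighted mixing gives C = (0.13·296 + 8.2·2.2) / (0.13 + 8.2) = 56.52/8.33 = 6.785 mg/L.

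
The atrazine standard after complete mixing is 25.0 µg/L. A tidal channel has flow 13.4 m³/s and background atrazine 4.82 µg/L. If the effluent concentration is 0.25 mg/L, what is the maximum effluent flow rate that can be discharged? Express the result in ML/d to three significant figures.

104 ML/d

4.82 µg/L = 0.00482 mg/L.
25.0 µg/L = 0.025 mg/L.
Mass balance at complete mixing: C_std·(Q_w + Q_r) = Q_w·C_e + Q_r·C_b.
Rearranging, Q_w = Q_r·(C_std − C_b)/(C_e − C_std) = 13.4·(0.025 − 0.00482) / (0.25 − 0.025) = 1.202 m³/s.
= 103.8 ML/d.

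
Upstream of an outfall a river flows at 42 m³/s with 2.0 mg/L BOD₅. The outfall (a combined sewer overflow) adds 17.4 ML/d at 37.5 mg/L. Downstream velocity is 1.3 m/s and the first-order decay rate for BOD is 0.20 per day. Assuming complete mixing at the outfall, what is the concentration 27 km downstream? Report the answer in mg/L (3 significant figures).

2.07 mg/L

17.4 ML/d = 0.2014 m³/s.
After complete mixing, C₀ = (0.2014·37.5 + 42·2) / 42.2 = 2.169 mg/L.
Travel time t = 2.7e+04 m / 1.3 m/s = 2.077e+04 s = 0.2404 d.
C = 2.169·exp(−0.20·0.2404) = 2.169·0.9531 = 2.068 mg/L.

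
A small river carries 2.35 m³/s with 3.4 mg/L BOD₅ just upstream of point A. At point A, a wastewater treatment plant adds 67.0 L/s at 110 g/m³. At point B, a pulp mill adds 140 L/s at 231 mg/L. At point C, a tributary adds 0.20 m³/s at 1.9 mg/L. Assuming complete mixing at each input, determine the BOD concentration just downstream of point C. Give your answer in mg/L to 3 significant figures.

17.4 mg/L

67.0 L/s = 0.067 m³/s.
After input A: C = (2.35·3.4 + 0.067·110) / 2.417 = 6.355 mg/L.
140 L/s = 0.14 m³/s.
After input B: C = (2.417·6.355 + 0.14·231) / 2.557 = 18.65 mg/L.
After input C: C = (2.557·18.65 + 0.2·1.9) / 2.757 = 17.44 mg/L.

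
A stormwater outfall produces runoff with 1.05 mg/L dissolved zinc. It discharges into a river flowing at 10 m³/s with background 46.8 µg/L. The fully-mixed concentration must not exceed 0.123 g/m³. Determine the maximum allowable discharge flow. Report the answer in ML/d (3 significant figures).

46.8 µg/L = 0.0468 mg/L.
Mass balance at complete mixing: C_std·(Q_w + Q_r) = Q_w·C_e + Q_r·C_b.
Rearranging, Q_w = Q_r·(C_std − C_b)/(C_e − C_std) = 10·(0.123 − 0.0468) / (1.05 − 0.123) = 0.822 m³/s.
= 71.02 ML/d.

71.0 ML/d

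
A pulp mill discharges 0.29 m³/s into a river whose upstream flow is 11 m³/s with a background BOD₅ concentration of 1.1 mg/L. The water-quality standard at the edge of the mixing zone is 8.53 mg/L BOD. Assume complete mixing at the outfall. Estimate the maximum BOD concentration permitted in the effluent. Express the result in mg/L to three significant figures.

290 mg/L

Mass balance: 8.53·11.29 = 0.29·Cₑ + 11·1.1.
Cₑ = (96.3 − 12.1) / 0.29 = 290.4 mg/L.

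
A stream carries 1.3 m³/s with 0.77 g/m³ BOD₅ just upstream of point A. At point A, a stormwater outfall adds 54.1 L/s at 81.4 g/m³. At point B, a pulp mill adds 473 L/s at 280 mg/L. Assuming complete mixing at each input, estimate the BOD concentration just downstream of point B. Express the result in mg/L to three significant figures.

75.4 mg/L

54.1 L/s = 0.0541 m³/s.
After input A: C = (1.3·0.77 + 0.0541·81.4) / 1.354 = 3.991 mg/L.
473 L/s = 0.473 m³/s.
After input B: C = (1.354·3.991 + 0.473·280) / 1.827 = 75.44 mg/L.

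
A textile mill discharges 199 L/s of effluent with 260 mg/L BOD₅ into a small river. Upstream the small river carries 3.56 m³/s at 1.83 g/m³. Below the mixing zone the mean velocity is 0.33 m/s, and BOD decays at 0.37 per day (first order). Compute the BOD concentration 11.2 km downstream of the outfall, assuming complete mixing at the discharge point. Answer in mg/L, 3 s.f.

199 L/s = 0.199 m³/s.
After complete mixing, C₀ = (0.199·260 + 3.56·1.83) / 3.759 = 15.5 mg/L.
Travel time t = 1.12e+04 m / 0.33 m/s = 3.394e+04 s = 0.3928 d.
C = 15.5·exp(−0.37·0.3928) = 15.5·0.8647 = 13.4 mg/L.

13.4 mg/L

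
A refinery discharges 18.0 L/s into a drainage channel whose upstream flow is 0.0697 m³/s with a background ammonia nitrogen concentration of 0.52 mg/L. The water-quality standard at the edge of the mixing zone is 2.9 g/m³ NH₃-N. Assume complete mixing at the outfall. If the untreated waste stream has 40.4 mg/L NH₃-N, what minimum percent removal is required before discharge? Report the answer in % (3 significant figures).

18.0 L/s = 0.018 m³/s.
Mass balance: 2.9·0.0877 = 0.018·Cₑ + 0.0697·0.52.
Cₑ = (0.2543 − 0.03624) / 0.018 = 12.12 mg/L.
Required removal = 1 − 12.12/40.4 = 70.01 %.

70.0 %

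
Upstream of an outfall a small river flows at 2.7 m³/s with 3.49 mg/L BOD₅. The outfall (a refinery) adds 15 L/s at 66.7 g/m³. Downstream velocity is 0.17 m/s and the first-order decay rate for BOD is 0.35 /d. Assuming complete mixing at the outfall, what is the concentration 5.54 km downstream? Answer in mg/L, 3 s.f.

15 L/s = 0.015 m³/s.
After complete mixing, C₀ = (0.015·66.7 + 2.7·3.49) / 2.715 = 3.839 mg/L.
Travel time t = 5540 m / 0.17 m/s = 3.259e+04 s = 0.3772 d.
C = 3.839·exp(−0.35·0.3772) = 3.839·0.8763 = 3.364 mg/L.

3.36 mg/L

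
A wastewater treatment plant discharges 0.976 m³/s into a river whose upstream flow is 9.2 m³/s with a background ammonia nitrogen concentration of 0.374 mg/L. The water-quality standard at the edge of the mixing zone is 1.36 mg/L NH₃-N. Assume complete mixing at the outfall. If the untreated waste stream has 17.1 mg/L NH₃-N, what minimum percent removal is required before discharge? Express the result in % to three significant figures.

37.7 %

Mass balance: 1.36·10.18 = 0.976·Cₑ + 9.2·0.374.
Cₑ = (13.84 − 3.441) / 0.976 = 10.65 mg/L.
Required removal = 1 − 10.65/17.1 = 37.69 %.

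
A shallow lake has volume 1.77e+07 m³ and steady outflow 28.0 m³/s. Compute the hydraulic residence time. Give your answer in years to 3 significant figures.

Q = 28.0 m³/s × 3.156e+07 s/yr = 8.836e+08 m³/yr.
Hydraulic residence time τ = V/Q = 1.77e+07/8.836e+08 = 0.02003 yr.

0.0200 yr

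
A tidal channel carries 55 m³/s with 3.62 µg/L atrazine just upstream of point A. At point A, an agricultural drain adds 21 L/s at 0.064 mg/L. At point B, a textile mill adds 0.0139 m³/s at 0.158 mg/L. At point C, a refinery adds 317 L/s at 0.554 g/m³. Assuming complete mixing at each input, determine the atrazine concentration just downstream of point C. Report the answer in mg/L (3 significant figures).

0.00683 mg/L

3.62 µg/L = 0.00362 mg/L.
21 L/s = 0.021 m³/s.
After input A: C = (55·0.00362 + 0.021·0.064) / 55.02 = 0.003643 mg/L.
After input B: C = (55.02·0.003643 + 0.0139·0.158) / 55.03 = 0.003682 mg/L.
317 L/s = 0.317 m³/s.
After input C: C = (55.03·0.003682 + 0.317·0.554) / 55.35 = 0.006834 mg/L.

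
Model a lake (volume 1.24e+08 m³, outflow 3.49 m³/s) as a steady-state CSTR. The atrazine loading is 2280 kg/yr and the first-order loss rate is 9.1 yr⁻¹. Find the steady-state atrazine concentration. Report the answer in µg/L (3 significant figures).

Outflow Q = 3.49 m³/s × 3.156e+07 s/yr = 1.101e+08 m³/yr.
Steady-state CSTR mass balance: W = Q·C + k·V·C, so C = W/(Q + kV).
Q + kV = 1.101e+08 + 9.1·1.24e+08 = 1.239e+09 m³/yr.
C = 2280/1.239e+09 = 1.841e-06 kg/m³ = 0.001841 mg/L = 1.841 µg/L.

1.84 µg/L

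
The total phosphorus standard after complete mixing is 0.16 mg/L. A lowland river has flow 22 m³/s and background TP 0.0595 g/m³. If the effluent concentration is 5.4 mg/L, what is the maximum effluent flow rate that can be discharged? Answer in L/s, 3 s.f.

Mass balance at complete mixing: C_std·(Q_w + Q_r) = Q_w·C_e + Q_r·C_b.
Rearranging, Q_w = Q_r·(C_std − C_b)/(C_e − C_std) = 22·(0.16 − 0.0595) / (5.4 − 0.16) = 0.4219 m³/s.
= 421.9 L/s.

422 L/s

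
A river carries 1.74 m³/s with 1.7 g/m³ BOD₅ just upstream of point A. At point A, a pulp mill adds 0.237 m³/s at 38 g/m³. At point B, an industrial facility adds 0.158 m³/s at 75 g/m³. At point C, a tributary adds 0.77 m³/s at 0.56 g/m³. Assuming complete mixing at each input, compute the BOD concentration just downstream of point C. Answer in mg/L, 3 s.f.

After input A: C = (1.74·1.7 + 0.237·38) / 1.977 = 6.052 mg/L.
After input B: C = (1.977·6.052 + 0.158·75) / 2.135 = 11.15 mg/L.
After input C: C = (2.135·11.15 + 0.77·0.56) / 2.905 = 8.346 mg/L.

8.35 mg/L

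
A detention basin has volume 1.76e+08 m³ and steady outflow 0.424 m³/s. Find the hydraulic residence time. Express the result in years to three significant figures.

13.2 yr

Q = 0.424 m³/s × 3.156e+07 s/yr = 1.338e+07 m³/yr.
Hydraulic residence time τ = V/Q = 1.76e+08/1.338e+07 = 13.15 yr.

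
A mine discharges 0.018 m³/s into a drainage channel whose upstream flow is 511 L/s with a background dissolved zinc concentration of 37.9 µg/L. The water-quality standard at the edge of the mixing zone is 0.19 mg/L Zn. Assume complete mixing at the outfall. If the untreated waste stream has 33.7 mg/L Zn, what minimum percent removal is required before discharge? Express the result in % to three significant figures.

86.6 %

511 L/s = 0.511 m³/s.
37.9 µg/L = 0.0379 mg/L.
Mass balance: 0.19·0.529 = 0.018·Cₑ + 0.511·0.0379.
Cₑ = (0.1005 − 0.01937) / 0.018 = 4.508 mg/L.
Required removal = 1 − 4.508/33.7 = 86.62 %.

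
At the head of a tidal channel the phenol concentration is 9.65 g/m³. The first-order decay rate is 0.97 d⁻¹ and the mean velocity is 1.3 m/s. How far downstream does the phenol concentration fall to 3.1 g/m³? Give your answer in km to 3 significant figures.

131 km

From C = C₀·e^(−kt), t = ln(C₀/C)/k = ln(9.65/3.1)/0.97 = 1.136/0.97 = 1.171 d.
Distance = v·t = 1.3 m/s × 1.011e+05 s = 1.315e+05 m = 131.5 km.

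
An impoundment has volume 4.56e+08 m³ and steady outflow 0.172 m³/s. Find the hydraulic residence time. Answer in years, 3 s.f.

84.0 yr

Q = 0.172 m³/s × 3.156e+07 s/yr = 5.428e+06 m³/yr.
Hydraulic residence time τ = V/Q = 4.56e+08/5.428e+06 = 84.01 yr.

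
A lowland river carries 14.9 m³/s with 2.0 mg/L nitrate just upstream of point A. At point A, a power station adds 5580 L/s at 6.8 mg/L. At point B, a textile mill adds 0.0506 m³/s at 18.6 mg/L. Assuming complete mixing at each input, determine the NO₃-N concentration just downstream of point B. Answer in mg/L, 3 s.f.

5580 L/s = 5.58 m³/s.
After input A: C = (14.9·2 + 5.58·6.8) / 20.48 = 3.308 mg/L.
After input B: C = (20.48·3.308 + 0.0506·18.6) / 20.53 = 3.346 mg/L.

3.35 mg/L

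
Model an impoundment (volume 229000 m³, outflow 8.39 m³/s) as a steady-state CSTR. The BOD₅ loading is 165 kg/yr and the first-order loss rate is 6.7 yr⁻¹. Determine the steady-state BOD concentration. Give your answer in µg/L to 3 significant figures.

0.620 µg/L

Outflow Q = 8.39 m³/s × 3.156e+07 s/yr = 2.648e+08 m³/yr.
Steady-state CSTR mass balance: W = Q·C + k·V·C, so C = W/(Q + kV).
Q + kV = 2.648e+08 + 6.7·229000 = 2.663e+08 m³/yr.
C = 165/2.663e+08 = 6.196e-07 kg/m³ = 0.0006196 mg/L = 0.6196 µg/L.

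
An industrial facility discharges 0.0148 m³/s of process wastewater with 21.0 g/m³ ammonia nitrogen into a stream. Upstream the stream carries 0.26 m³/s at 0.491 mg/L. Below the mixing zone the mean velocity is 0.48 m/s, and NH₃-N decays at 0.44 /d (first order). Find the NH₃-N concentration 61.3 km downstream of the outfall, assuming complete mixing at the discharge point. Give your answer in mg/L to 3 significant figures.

0.833 mg/L

After complete mixing, C₀ = (0.0148·21 + 0.26·0.491) / 0.2748 = 1.596 mg/L.
Travel time t = 6.13e+04 m / 0.48 m/s = 1.277e+05 s = 1.478 d.
C = 1.596·exp(−0.44·1.478) = 1.596·0.5219 = 0.8327 mg/L.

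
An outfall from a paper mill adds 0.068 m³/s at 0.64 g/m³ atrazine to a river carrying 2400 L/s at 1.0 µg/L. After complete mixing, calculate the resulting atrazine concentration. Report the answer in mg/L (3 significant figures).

2400 L/s = 2.4 m³/s.
1.0 µg/L = 0.001 mg/L.
Flow-weighted mixing gives C = (0.068·0.64 + 2.4·0.001) / (0.068 + 2.4) = 0.04592/2.468 = 0.01861 mg/L.

0.0186 mg/L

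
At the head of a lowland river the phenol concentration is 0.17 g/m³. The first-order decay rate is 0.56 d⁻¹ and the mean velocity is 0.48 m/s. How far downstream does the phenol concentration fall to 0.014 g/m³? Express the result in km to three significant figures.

185 km

From C = C₀·e^(−kt), t = ln(C₀/C)/k = ln(0.17/0.014)/0.56 = 2.497/0.56 = 4.458 d.
Distance = v·t = 0.48 m/s × 3.852e+05 s = 1.849e+05 m = 184.9 km.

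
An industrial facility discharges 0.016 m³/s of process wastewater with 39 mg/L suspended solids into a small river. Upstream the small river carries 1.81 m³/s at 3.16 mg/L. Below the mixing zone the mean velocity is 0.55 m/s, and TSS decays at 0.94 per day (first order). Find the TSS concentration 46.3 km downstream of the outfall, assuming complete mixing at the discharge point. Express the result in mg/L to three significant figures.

After complete mixing, C₀ = (0.016·39 + 1.81·3.16) / 1.826 = 3.474 mg/L.
Travel time t = 4.63e+04 m / 0.55 m/s = 8.418e+04 s = 0.9743 d.
C = 3.474·exp(−0.94·0.9743) = 3.474·0.4002 = 1.39 mg/L.

1.39 mg/L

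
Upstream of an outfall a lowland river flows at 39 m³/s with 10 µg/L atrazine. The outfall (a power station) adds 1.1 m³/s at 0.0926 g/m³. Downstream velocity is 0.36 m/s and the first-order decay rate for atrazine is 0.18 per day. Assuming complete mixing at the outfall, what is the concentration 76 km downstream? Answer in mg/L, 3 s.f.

0.00790 mg/L

10 µg/L = 0.01 mg/L.
After complete mixing, C₀ = (1.1·0.0926 + 39·0.01) / 40.1 = 0.01227 mg/L.
Travel time t = 7.6e+04 m / 0.36 m/s = 2.111e+05 s = 2.443 d.
C = 0.01227·exp(−0.18·2.443) = 0.01227·0.6442 = 0.007901 mg/L.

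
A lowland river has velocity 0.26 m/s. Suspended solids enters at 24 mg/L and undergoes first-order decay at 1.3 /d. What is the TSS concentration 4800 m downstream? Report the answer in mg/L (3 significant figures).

Travel time t = 4800 m / 0.26 m/s = 4800/0.26 = 1.846e+04 s = 0.2137 d.
First-order decay: C = 24·exp(−1.3·0.2137) = 24·0.7575 = 18.18 mg/L.

18.2 mg/L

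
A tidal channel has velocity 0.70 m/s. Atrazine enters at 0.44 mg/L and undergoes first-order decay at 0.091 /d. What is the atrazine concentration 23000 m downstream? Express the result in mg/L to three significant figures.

0.425 mg/L

Travel time t = 23000 m / 0.70 m/s = 2.3e+04/0.70 = 3.286e+04 s = 0.3803 d.
First-order decay: C = 0.44·exp(−0.091·0.3803) = 0.44·0.966 = 0.425 mg/L.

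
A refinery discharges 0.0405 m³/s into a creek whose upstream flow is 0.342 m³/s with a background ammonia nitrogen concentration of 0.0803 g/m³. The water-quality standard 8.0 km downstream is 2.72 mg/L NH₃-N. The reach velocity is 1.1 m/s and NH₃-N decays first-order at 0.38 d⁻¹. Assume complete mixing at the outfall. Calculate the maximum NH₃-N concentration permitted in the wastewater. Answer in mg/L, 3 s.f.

Travel time to the compliance point: t = 8000/1.1 = 7273 s = 0.08418 d; decay factor exp(−0.38·0.08418) = 0.9685.
So the concentration just after mixing may be at most 2.72/0.9685 = 2.808 mg/L.
Mass balance: 2.808·0.3825 = 0.0405·Cₑ + 0.342·0.0803.
Cₑ = (1.074 − 0.02746) / 0.0405 = 25.85 mg/L.

25.8 mg/L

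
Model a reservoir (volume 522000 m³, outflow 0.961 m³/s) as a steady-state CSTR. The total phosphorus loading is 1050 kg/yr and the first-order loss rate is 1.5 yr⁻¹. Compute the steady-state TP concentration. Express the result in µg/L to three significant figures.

Outflow Q = 0.961 m³/s × 3.156e+07 s/yr = 3.033e+07 m³/yr.
Steady-state CSTR mass balance: W = Q·C + k·V·C, so C = W/(Q + kV).
Q + kV = 3.033e+07 + 1.5·522000 = 3.111e+07 m³/yr.
C = 1050/3.111e+07 = 3.375e-05 kg/m³ = 0.03375 mg/L = 33.75 µg/L.

33.8 µg/L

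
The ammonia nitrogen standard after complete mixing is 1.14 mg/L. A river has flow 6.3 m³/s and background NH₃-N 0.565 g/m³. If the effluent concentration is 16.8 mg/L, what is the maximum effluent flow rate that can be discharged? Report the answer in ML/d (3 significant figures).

Mass balance at complete mixing: C_std·(Q_w + Q_r) = Q_w·C_e + Q_r·C_b.
Rearranging, Q_w = Q_r·(C_std − C_b)/(C_e − C_std) = 6.3·(1.14 − 0.565) / (16.8 − 1.14) = 0.2313 m³/s.
= 19.99 ML/d.

20.0 ML/d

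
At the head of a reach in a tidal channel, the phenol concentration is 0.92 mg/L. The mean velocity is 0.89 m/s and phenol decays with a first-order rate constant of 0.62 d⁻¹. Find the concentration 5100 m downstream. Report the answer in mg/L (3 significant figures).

0.883 mg/L

Travel time t = 5100 m / 0.89 m/s = 5100/0.89 = 5730 s = 0.06632 d.
First-order decay: C = 0.92·exp(−0.62·0.06632) = 0.92·0.9597 = 0.8829 mg/L.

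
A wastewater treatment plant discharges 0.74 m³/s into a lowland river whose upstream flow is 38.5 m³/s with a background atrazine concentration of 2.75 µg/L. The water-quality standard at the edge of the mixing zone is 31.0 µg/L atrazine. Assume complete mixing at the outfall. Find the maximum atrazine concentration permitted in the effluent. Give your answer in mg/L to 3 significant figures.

1.50 mg/L

2.75 µg/L = 0.00275 mg/L.
31.0 µg/L = 0.031 mg/L.
Mass balance: 0.031·39.24 = 0.74·Cₑ + 38.5·0.00275.
Cₑ = (1.216 − 0.1059) / 0.74 = 1.501 mg/L.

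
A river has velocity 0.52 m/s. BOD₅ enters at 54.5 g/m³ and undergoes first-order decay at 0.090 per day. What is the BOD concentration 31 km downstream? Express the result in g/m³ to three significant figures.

Travel time t = 31 km / 0.52 m/s = 3.1e+04/0.52 = 5.962e+04 s = 0.69 d.
First-order decay: C = 54.5·exp(−0.090·0.69) = 54.5·0.9398 = 51.22 g/m³.

51.2 g/m³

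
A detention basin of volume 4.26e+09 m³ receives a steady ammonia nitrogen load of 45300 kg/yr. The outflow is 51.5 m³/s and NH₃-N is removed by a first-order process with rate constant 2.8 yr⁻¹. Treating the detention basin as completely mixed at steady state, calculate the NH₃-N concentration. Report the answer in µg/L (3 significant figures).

Outflow Q = 51.5 m³/s × 3.156e+07 s/yr = 1.625e+09 m³/yr.
Steady-state CSTR mass balance: W = Q·C + k·V·C, so C = W/(Q + kV).
Q + kV = 1.625e+09 + 2.8·4.26e+09 = 1.355e+10 m³/yr.
C = 45300/1.355e+10 = 3.342e-06 kg/m³ = 0.003342 mg/L = 3.342 µg/L.

3.34 µg/L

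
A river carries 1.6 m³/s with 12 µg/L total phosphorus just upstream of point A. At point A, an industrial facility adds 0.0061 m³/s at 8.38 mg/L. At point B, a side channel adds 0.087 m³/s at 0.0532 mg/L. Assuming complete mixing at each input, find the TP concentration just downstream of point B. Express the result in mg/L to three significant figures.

12 µg/L = 0.012 mg/L.
After input A: C = (1.6·0.012 + 0.0061·8.38) / 1.606 = 0.04378 mg/L.
After input B: C = (1.606·0.04378 + 0.087·0.0532) / 1.693 = 0.04427 mg/L.

0.0443 mg/L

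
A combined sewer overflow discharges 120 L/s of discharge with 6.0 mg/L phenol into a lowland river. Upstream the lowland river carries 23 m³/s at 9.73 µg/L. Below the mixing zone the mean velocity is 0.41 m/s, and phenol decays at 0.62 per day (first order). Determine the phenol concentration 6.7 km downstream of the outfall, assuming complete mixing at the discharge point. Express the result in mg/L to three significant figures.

120 L/s = 0.12 m³/s.
9.73 µg/L = 0.00973 mg/L.
After complete mixing, C₀ = (0.12·6 + 23·0.00973) / 23.12 = 0.04082 mg/L.
Travel time t = 6700 m / 0.41 m/s = 1.634e+04 s = 0.1891 d.
C = 0.04082·exp(−0.62·0.1891) = 0.04082·0.8893 = 0.0363 mg/L.

0.0363 mg/L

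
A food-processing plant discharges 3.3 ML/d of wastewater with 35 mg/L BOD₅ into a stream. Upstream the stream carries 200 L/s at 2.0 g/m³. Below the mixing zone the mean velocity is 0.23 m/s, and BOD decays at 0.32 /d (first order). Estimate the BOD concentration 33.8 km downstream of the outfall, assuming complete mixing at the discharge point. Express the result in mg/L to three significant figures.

3.3 ML/d = 0.03819 m³/s.
200 L/s = 0.2 m³/s.
After complete mixing, C₀ = (0.03819·35 + 0.2·2) / 0.2382 = 7.292 mg/L.
Travel time t = 3.38e+04 m / 0.23 m/s = 1.47e+05 s = 1.701 d.
C = 7.292·exp(−0.32·1.701) = 7.292·0.5803 = 4.231 mg/L.

4.23 mg/L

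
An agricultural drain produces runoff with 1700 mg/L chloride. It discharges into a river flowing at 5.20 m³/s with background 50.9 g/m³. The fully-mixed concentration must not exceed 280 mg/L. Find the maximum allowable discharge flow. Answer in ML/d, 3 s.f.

72.5 ML/d

Mass balance at complete mixing: C_std·(Q_w + Q_r) = Q_w·C_e + Q_r·C_b.
Rearranging, Q_w = Q_r·(C_std − C_b)/(C_e − C_std) = 5.20·(280 − 50.9) / (1700 − 280) = 0.839 m³/s.
= 72.49 ML/d.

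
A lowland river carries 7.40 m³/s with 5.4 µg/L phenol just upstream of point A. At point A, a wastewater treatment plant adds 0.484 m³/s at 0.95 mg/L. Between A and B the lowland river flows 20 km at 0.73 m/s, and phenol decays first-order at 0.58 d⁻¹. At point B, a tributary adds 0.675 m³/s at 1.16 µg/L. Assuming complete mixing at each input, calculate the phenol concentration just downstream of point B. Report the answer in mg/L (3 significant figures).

5.4 µg/L = 0.0054 mg/L.
After input A: C = (7.4·0.0054 + 0.484·0.95) / 7.884 = 0.06339 mg/L.
Over the 20 km reach to input B (t = 2.74e+04 s = 0.3171 d), decay gives C = 0.06339·exp(−0.58·0.3171) = 0.05274 mg/L.
1.16 µg/L = 0.00116 mg/L.
After input B: C = (7.884·0.05274 + 0.675·0.00116) / 8.559 = 0.04867 mg/L.

0.0487 mg/L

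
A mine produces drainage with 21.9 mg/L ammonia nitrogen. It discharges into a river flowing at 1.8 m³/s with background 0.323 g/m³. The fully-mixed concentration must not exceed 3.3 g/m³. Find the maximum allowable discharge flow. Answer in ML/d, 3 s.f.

Mass balance at complete mixing: C_std·(Q_w + Q_r) = Q_w·C_e + Q_r·C_b.
Rearranging, Q_w = Q_r·(C_std − C_b)/(C_e − C_std) = 1.8·(3.3 − 0.323) / (21.9 − 3.3) = 0.2881 m³/s.
= 24.89 ML/d.

24.9 ML/d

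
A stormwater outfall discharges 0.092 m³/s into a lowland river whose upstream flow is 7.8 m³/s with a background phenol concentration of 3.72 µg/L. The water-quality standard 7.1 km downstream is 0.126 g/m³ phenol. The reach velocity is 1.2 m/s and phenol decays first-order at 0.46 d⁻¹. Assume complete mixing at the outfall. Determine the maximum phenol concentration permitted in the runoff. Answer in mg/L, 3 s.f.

10.8 mg/L

3.72 µg/L = 0.00372 mg/L.
Travel time to the compliance point: t = 7100/1.2 = 5917 s = 0.06848 d; decay factor exp(−0.46·0.06848) = 0.969.
So the concentration just after mixing may be at most 0.126/0.969 = 0.13 mg/L.
Mass balance: 0.13·7.892 = 0.092·Cₑ + 7.8·0.00372.
Cₑ = (1.026 − 0.02902) / 0.092 = 10.84 mg/L.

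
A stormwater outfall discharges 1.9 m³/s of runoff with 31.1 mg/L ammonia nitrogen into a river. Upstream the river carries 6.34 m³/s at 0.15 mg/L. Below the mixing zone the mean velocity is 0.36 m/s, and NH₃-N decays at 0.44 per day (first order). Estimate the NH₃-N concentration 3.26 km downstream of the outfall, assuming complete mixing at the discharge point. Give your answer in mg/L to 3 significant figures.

6.96 mg/L

After complete mixing, C₀ = (1.9·31.1 + 6.34·0.15) / 8.24 = 7.287 mg/L.
Travel time t = 3260 m / 0.36 m/s = 9056 s = 0.1048 d.
C = 7.287·exp(−0.44·0.1048) = 7.287·0.9549 = 6.958 mg/L.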